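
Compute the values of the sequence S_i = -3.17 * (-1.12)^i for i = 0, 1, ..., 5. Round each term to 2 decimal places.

This is a geometric sequence.
i=0: S_0 = -3.17 * (-1.12)^0 = -3.17
i=1: S_1 = -3.17 * (-1.12)^1 ≈ 3.55
i=2: S_2 = -3.17 * (-1.12)^2 ≈ -3.98
i=3: S_3 = -3.17 * (-1.12)^3 ≈ 4.45
i=4: S_4 = -3.17 * (-1.12)^4 ≈ -4.99
i=5: S_5 = -3.17 * (-1.12)^5 ≈ 5.59
The first 6 terms are: [-3.17, 3.55, -3.98, 4.45, -4.99, 5.59]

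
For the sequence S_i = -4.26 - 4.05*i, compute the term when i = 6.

S_6 = -4.26 + -4.05*6 = -4.26 + -24.3 = -28.56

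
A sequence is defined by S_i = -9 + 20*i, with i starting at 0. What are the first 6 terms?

This is an arithmetic sequence.
i=0: S_0 = -9 + 20*0 = -9
i=1: S_1 = -9 + 20*1 = 11
i=2: S_2 = -9 + 20*2 = 31
i=3: S_3 = -9 + 20*3 = 51
i=4: S_4 = -9 + 20*4 = 71
i=5: S_5 = -9 + 20*5 = 91
The first 6 terms are: [-9, 11, 31, 51, 71, 91]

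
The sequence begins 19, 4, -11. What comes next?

Differences: 4 - 19 = -15
This is an arithmetic sequence with common difference d = -15.
Next term = -11 + -15 = -26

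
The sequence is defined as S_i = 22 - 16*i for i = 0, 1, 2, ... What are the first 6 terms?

This is an arithmetic sequence.
i=0: S_0 = 22 + -16*0 = 22
i=1: S_1 = 22 + -16*1 = 6
i=2: S_2 = 22 + -16*2 = -10
i=3: S_3 = 22 + -16*3 = -26
i=4: S_4 = 22 + -16*4 = -42
i=5: S_5 = 22 + -16*5 = -58
The first 6 terms are: [22, 6, -10, -26, -42, -58]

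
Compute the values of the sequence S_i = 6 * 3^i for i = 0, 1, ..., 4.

This is a geometric sequence.
i=0: S_0 = 6 * 3^0 = 6
i=1: S_1 = 6 * 3^1 = 18
i=2: S_2 = 6 * 3^2 = 54
i=3: S_3 = 6 * 3^3 = 162
i=4: S_4 = 6 * 3^4 = 486
The first 5 terms are: [6, 18, 54, 162, 486]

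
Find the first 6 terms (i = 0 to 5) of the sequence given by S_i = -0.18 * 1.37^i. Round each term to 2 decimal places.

This is a geometric sequence.
i=0: S_0 = -0.18 * 1.37^0 = -0.18
i=1: S_1 = -0.18 * 1.37^1 ≈ -0.25
i=2: S_2 = -0.18 * 1.37^2 ≈ -0.34
i=3: S_3 = -0.18 * 1.37^3 ≈ -0.46
i=4: S_4 = -0.18 * 1.37^4 ≈ -0.63
i=5: S_5 = -0.18 * 1.37^5 ≈ -0.87
The first 6 terms are: [-0.18, -0.25, -0.34, -0.46, -0.63, -0.87]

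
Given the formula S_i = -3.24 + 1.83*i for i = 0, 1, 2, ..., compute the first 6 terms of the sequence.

This is an arithmetic sequence.
i=0: S_0 = -3.24 + 1.83*0 = -3.24
i=1: S_1 = -3.24 + 1.83*1 = -1.41
i=2: S_2 = -3.24 + 1.83*2 = 0.42
i=3: S_3 = -3.24 + 1.83*3 = 2.25
i=4: S_4 = -3.24 + 1.83*4 = 4.08
i=5: S_5 = -3.24 + 1.83*5 = 5.91
The first 6 terms are: [-3.24, -1.41, 0.42, 2.25, 4.08, 5.91]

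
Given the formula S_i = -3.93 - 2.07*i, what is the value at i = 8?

S_8 = -3.93 + -2.07*8 = -3.93 + -16.56 = -20.49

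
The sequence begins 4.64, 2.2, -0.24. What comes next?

Differences: 2.2 - 4.64 = -2.44
This is an arithmetic sequence with common difference d = -2.44.
Next term = -0.24 + -2.44 = -2.68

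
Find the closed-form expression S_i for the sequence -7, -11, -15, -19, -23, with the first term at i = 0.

Check differences: -11 - -7 = -4
-15 - -11 = -4
Common difference d = -4.
First term a = -7.
Formula: S_i = -7 - 4*i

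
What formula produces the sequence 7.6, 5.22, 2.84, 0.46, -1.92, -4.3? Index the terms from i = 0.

Check differences: 5.22 - 7.6 = -2.38
2.84 - 5.22 = -2.38
Common difference d = -2.38.
First term a = 7.6.
Formula: S_i = 7.60 - 2.38*i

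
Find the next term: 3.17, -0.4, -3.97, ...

Differences: -0.4 - 3.17 = -3.57
This is an arithmetic sequence with common difference d = -3.57.
Next term = -3.97 + -3.57 = -7.54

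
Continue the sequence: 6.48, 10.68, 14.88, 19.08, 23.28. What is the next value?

Differences: 10.68 - 6.48 = 4.2
This is an arithmetic sequence with common difference d = 4.2.
Next term = 23.28 + 4.2 = 27.48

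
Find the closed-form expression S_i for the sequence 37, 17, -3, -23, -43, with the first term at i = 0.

Check differences: 17 - 37 = -20
-3 - 17 = -20
Common difference d = -20.
First term a = 37.
Formula: S_i = 37 - 20*i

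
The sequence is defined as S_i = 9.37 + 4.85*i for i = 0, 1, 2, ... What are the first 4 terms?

This is an arithmetic sequence.
i=0: S_0 = 9.37 + 4.85*0 = 9.37
i=1: S_1 = 9.37 + 4.85*1 = 14.22
i=2: S_2 = 9.37 + 4.85*2 = 19.07
i=3: S_3 = 9.37 + 4.85*3 = 23.92
The first 4 terms are: [9.37, 14.22, 19.07, 23.92]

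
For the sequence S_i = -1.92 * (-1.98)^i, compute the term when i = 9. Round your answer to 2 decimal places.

S_9 = -1.92 * (-1.98)^9 ≈ -1.92 * -467.7208 ≈ 898.02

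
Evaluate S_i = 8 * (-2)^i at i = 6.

S_6 = 8 * (-2)^6 = 8 * 64 = 512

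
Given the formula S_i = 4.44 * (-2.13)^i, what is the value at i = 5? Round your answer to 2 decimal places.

S_5 = 4.44 * (-2.13)^5 ≈ 4.44 * -43.8428 ≈ -194.66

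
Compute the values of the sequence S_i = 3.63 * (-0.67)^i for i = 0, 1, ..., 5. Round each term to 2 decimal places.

This is a geometric sequence.
i=0: S_0 = 3.63 * (-0.67)^0 = 3.63
i=1: S_1 = 3.63 * (-0.67)^1 ≈ -2.43
i=2: S_2 = 3.63 * (-0.67)^2 ≈ 1.63
i=3: S_3 = 3.63 * (-0.67)^3 ≈ -1.09
i=4: S_4 = 3.63 * (-0.67)^4 ≈ 0.73
i=5: S_5 = 3.63 * (-0.67)^5 ≈ -0.49
The first 6 terms are: [3.63, -2.43, 1.63, -1.09, 0.73, -0.49]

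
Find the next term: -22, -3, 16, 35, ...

Differences: -3 - -22 = 19
This is an arithmetic sequence with common difference d = 19.
Next term = 35 + 19 = 54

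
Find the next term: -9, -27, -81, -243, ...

Ratios: -27 / -9 = 3.0
This is a geometric sequence with common ratio r = 3.
Next term = -243 * 3 = -729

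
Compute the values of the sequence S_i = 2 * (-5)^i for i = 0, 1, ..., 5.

This is a geometric sequence.
i=0: S_0 = 2 * (-5)^0 = 2
i=1: S_1 = 2 * (-5)^1 = -10
i=2: S_2 = 2 * (-5)^2 = 50
i=3: S_3 = 2 * (-5)^3 = -250
i=4: S_4 = 2 * (-5)^4 = 1250
i=5: S_5 = 2 * (-5)^5 = -6250
The first 6 terms are: [2, -10, 50, -250, 1250, -6250]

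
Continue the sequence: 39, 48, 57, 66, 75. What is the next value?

Differences: 48 - 39 = 9
This is an arithmetic sequence with common difference d = 9.
Next term = 75 + 9 = 84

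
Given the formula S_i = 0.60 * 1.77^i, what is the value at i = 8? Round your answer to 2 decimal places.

S_8 = 0.6 * 1.77^8 ≈ 0.6 * 96.3355 ≈ 57.8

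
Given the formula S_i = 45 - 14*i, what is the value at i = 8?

S_8 = 45 + -14*8 = 45 + -112 = -67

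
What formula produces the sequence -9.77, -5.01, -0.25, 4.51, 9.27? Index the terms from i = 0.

Check differences: -5.01 - -9.77 = 4.76
-0.25 - -5.01 = 4.76
Common difference d = 4.76.
First term a = -9.77.
Formula: S_i = -9.77 + 4.76*i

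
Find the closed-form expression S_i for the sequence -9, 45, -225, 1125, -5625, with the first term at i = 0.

Check ratios: 45 / -9 = -5.0
Common ratio r = -5.
First term a = -9.
Formula: S_i = -9 * (-5)^i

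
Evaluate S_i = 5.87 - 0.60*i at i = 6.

S_6 = 5.87 + -0.6*6 = 5.87 + -3.6 = 2.27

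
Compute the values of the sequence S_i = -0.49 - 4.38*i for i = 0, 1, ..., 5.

This is an arithmetic sequence.
i=0: S_0 = -0.49 + -4.38*0 = -0.49
i=1: S_1 = -0.49 + -4.38*1 = -4.87
i=2: S_2 = -0.49 + -4.38*2 = -9.25
i=3: S_3 = -0.49 + -4.38*3 = -13.63
i=4: S_4 = -0.49 + -4.38*4 = -18.01
i=5: S_5 = -0.49 + -4.38*5 = -22.39
The first 6 terms are: [-0.49, -4.87, -9.25, -13.63, -18.01, -22.39]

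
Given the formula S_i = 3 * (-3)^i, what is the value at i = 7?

S_7 = 3 * (-3)^7 = 3 * -2187 = -6561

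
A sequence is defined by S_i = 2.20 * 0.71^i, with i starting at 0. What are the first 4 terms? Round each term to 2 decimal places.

This is a geometric sequence.
i=0: S_0 = 2.2 * 0.71^0 = 2.2
i=1: S_1 = 2.2 * 0.71^1 ≈ 1.56
i=2: S_2 = 2.2 * 0.71^2 ≈ 1.11
i=3: S_3 = 2.2 * 0.71^3 ≈ 0.79
The first 4 terms are: [2.2, 1.56, 1.11, 0.79]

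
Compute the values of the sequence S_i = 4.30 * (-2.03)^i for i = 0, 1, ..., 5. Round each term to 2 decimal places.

This is a geometric sequence.
i=0: S_0 = 4.3 * (-2.03)^0 = 4.3
i=1: S_1 = 4.3 * (-2.03)^1 ≈ -8.73
i=2: S_2 = 4.3 * (-2.03)^2 ≈ 17.72
i=3: S_3 = 4.3 * (-2.03)^3 ≈ -35.97
i=4: S_4 = 4.3 * (-2.03)^4 ≈ 73.02
i=5: S_5 = 4.3 * (-2.03)^5 ≈ -148.23
The first 6 terms are: [4.3, -8.73, 17.72, -35.97, 73.02, -148.23]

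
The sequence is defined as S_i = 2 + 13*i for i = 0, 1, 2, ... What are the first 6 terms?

This is an arithmetic sequence.
i=0: S_0 = 2 + 13*0 = 2
i=1: S_1 = 2 + 13*1 = 15
i=2: S_2 = 2 + 13*2 = 28
i=3: S_3 = 2 + 13*3 = 41
i=4: S_4 = 2 + 13*4 = 54
i=5: S_5 = 2 + 13*5 = 67
The first 6 terms are: [2, 15, 28, 41, 54, 67]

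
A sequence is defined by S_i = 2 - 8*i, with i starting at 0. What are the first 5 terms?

This is an arithmetic sequence.
i=0: S_0 = 2 + -8*0 = 2
i=1: S_1 = 2 + -8*1 = -6
i=2: S_2 = 2 + -8*2 = -14
i=3: S_3 = 2 + -8*3 = -22
i=4: S_4 = 2 + -8*4 = -30
The first 5 terms are: [2, -6, -14, -22, -30]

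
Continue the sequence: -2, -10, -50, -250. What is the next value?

Ratios: -10 / -2 = 5.0
This is a geometric sequence with common ratio r = 5.
Next term = -250 * 5 = -1250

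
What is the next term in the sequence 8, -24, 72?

Ratios: -24 / 8 = -3.0
This is a geometric sequence with common ratio r = -3.
Next term = 72 * -3 = -216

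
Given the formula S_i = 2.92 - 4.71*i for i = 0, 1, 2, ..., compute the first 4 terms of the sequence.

This is an arithmetic sequence.
i=0: S_0 = 2.92 + -4.71*0 = 2.92
i=1: S_1 = 2.92 + -4.71*1 = -1.79
i=2: S_2 = 2.92 + -4.71*2 = -6.5
i=3: S_3 = 2.92 + -4.71*3 = -11.21
The first 4 terms are: [2.92, -1.79, -6.5, -11.21]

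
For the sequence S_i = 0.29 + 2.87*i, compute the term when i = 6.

S_6 = 0.29 + 2.87*6 = 0.29 + 17.22 = 17.51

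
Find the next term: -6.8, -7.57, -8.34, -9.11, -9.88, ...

Differences: -7.57 - -6.8 = -0.77
This is an arithmetic sequence with common difference d = -0.77.
Next term = -9.88 + -0.77 = -10.65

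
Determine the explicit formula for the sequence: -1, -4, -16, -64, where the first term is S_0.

Check ratios: -4 / -1 = 4.0
Common ratio r = 4.
First term a = -1.
Formula: S_i = -1 * 4^i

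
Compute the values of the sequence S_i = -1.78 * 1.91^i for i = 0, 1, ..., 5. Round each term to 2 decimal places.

This is a geometric sequence.
i=0: S_0 = -1.78 * 1.91^0 = -1.78
i=1: S_1 = -1.78 * 1.91^1 ≈ -3.4
i=2: S_2 = -1.78 * 1.91^2 ≈ -6.49
i=3: S_3 = -1.78 * 1.91^3 ≈ -12.4
i=4: S_4 = -1.78 * 1.91^4 ≈ -23.69
i=5: S_5 = -1.78 * 1.91^5 ≈ -45.25
The first 6 terms are: [-1.78, -3.4, -6.49, -12.4, -23.69, -45.25]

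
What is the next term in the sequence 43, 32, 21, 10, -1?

Differences: 32 - 43 = -11
This is an arithmetic sequence with common difference d = -11.
Next term = -1 + -11 = -12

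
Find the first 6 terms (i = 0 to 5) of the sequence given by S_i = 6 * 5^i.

This is a geometric sequence.
i=0: S_0 = 6 * 5^0 = 6
i=1: S_1 = 6 * 5^1 = 30
i=2: S_2 = 6 * 5^2 = 150
i=3: S_3 = 6 * 5^3 = 750
i=4: S_4 = 6 * 5^4 = 3750
i=5: S_5 = 6 * 5^5 = 18750
The first 6 terms are: [6, 30, 150, 750, 3750, 18750]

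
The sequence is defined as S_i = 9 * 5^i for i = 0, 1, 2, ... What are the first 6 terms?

This is a geometric sequence.
i=0: S_0 = 9 * 5^0 = 9
i=1: S_1 = 9 * 5^1 = 45
i=2: S_2 = 9 * 5^2 = 225
i=3: S_3 = 9 * 5^3 = 1125
i=4: S_4 = 9 * 5^4 = 5625
i=5: S_5 = 9 * 5^5 = 28125
The first 6 terms are: [9, 45, 225, 1125, 5625, 28125]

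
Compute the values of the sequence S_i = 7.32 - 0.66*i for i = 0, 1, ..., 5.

This is an arithmetic sequence.
i=0: S_0 = 7.32 + -0.66*0 = 7.32
i=1: S_1 = 7.32 + -0.66*1 = 6.66
i=2: S_2 = 7.32 + -0.66*2 = 6.0
i=3: S_3 = 7.32 + -0.66*3 = 5.34
i=4: S_4 = 7.32 + -0.66*4 = 4.68
i=5: S_5 = 7.32 + -0.66*5 = 4.02
The first 6 terms are: [7.32, 6.66, 6.0, 5.34, 4.68, 4.02]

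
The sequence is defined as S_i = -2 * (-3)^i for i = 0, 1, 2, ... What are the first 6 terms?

This is a geometric sequence.
i=0: S_0 = -2 * (-3)^0 = -2
i=1: S_1 = -2 * (-3)^1 = 6
i=2: S_2 = -2 * (-3)^2 = -18
i=3: S_3 = -2 * (-3)^3 = 54
i=4: S_4 = -2 * (-3)^4 = -162
i=5: S_5 = -2 * (-3)^5 = 486
The first 6 terms are: [-2, 6, -18, 54, -162, 486]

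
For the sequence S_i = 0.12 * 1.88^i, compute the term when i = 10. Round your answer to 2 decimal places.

S_10 = 0.12 * 1.88^10 ≈ 0.12 * 551.5419 ≈ 66.19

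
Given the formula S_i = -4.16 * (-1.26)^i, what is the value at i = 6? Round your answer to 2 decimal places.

S_6 = -4.16 * (-1.26)^6 ≈ -4.16 * 4.0015 ≈ -16.65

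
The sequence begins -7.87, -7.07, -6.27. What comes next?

Differences: -7.07 - -7.87 = 0.8
This is an arithmetic sequence with common difference d = 0.8.
Next term = -6.27 + 0.8 = -5.47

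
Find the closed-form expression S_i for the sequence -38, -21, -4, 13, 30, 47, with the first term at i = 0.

Check differences: -21 - -38 = 17
-4 - -21 = 17
Common difference d = 17.
First term a = -38.
Formula: S_i = -38 + 17*i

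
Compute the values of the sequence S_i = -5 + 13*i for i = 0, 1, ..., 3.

This is an arithmetic sequence.
i=0: S_0 = -5 + 13*0 = -5
i=1: S_1 = -5 + 13*1 = 8
i=2: S_2 = -5 + 13*2 = 21
i=3: S_3 = -5 + 13*3 = 34
The first 4 terms are: [-5, 8, 21, 34]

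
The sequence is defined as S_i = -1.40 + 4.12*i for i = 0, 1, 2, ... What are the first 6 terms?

This is an arithmetic sequence.
i=0: S_0 = -1.4 + 4.12*0 = -1.4
i=1: S_1 = -1.4 + 4.12*1 = 2.72
i=2: S_2 = -1.4 + 4.12*2 = 6.84
i=3: S_3 = -1.4 + 4.12*3 = 10.96
i=4: S_4 = -1.4 + 4.12*4 = 15.08
i=5: S_5 = -1.4 + 4.12*5 = 19.2
The first 6 terms are: [-1.4, 2.72, 6.84, 10.96, 15.08, 19.2]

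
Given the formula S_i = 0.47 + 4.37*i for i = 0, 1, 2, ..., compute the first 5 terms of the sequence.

This is an arithmetic sequence.
i=0: S_0 = 0.47 + 4.37*0 = 0.47
i=1: S_1 = 0.47 + 4.37*1 = 4.84
i=2: S_2 = 0.47 + 4.37*2 = 9.21
i=3: S_3 = 0.47 + 4.37*3 = 13.58
i=4: S_4 = 0.47 + 4.37*4 = 17.95
The first 5 terms are: [0.47, 4.84, 9.21, 13.58, 17.95]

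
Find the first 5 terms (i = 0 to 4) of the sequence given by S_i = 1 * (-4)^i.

This is a geometric sequence.
i=0: S_0 = 1 * (-4)^0 = 1
i=1: S_1 = 1 * (-4)^1 = -4
i=2: S_2 = 1 * (-4)^2 = 16
i=3: S_3 = 1 * (-4)^3 = -64
i=4: S_4 = 1 * (-4)^4 = 256
The first 5 terms are: [1, -4, 16, -64, 256]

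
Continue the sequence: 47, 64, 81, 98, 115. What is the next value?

Differences: 64 - 47 = 17
This is an arithmetic sequence with common difference d = 17.
Next term = 115 + 17 = 132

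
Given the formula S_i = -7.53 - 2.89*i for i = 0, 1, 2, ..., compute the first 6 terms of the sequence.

This is an arithmetic sequence.
i=0: S_0 = -7.53 + -2.89*0 = -7.53
i=1: S_1 = -7.53 + -2.89*1 = -10.42
i=2: S_2 = -7.53 + -2.89*2 = -13.31
i=3: S_3 = -7.53 + -2.89*3 = -16.2
i=4: S_4 = -7.53 + -2.89*4 = -19.09
i=5: S_5 = -7.53 + -2.89*5 = -21.98
The first 6 terms are: [-7.53, -10.42, -13.31, -16.2, -19.09, -21.98]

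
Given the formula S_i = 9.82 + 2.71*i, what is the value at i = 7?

S_7 = 9.82 + 2.71*7 = 9.82 + 18.97 = 28.79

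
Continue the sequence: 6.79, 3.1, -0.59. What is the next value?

Differences: 3.1 - 6.79 = -3.69
This is an arithmetic sequence with common difference d = -3.69.
Next term = -0.59 + -3.69 = -4.28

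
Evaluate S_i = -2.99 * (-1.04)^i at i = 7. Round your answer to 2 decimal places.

S_7 = -2.99 * (-1.04)^7 ≈ -2.99 * -1.3159 ≈ 3.93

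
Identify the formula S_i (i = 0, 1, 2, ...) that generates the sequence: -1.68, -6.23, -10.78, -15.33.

Check differences: -6.23 - -1.68 = -4.55
-10.78 - -6.23 = -4.55
Common difference d = -4.55.
First term a = -1.68.
Formula: S_i = -1.68 - 4.55*i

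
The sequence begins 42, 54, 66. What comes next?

Differences: 54 - 42 = 12
This is an arithmetic sequence with common difference d = 12.
Next term = 66 + 12 = 78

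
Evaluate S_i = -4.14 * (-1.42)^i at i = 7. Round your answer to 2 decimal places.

S_7 = -4.14 * (-1.42)^7 ≈ -4.14 * -11.6418 ≈ 48.2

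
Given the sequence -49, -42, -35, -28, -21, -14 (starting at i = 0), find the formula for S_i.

Check differences: -42 - -49 = 7
-35 - -42 = 7
Common difference d = 7.
First term a = -49.
Formula: S_i = -49 + 7*i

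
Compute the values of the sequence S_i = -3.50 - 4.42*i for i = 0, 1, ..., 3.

This is an arithmetic sequence.
i=0: S_0 = -3.5 + -4.42*0 = -3.5
i=1: S_1 = -3.5 + -4.42*1 = -7.92
i=2: S_2 = -3.5 + -4.42*2 = -12.34
i=3: S_3 = -3.5 + -4.42*3 = -16.76
The first 4 terms are: [-3.5, -7.92, -12.34, -16.76]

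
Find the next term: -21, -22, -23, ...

Differences: -22 - -21 = -1
This is an arithmetic sequence with common difference d = -1.
Next term = -23 + -1 = -24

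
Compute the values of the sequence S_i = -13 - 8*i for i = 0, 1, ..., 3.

This is an arithmetic sequence.
i=0: S_0 = -13 + -8*0 = -13
i=1: S_1 = -13 + -8*1 = -21
i=2: S_2 = -13 + -8*2 = -29
i=3: S_3 = -13 + -8*3 = -37
The first 4 terms are: [-13, -21, -29, -37]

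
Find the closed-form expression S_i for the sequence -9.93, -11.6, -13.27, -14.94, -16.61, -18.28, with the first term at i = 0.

Check differences: -11.6 - -9.93 = -1.67
-13.27 - -11.6 = -1.67
Common difference d = -1.67.
First term a = -9.93.
Formula: S_i = -9.93 - 1.67*i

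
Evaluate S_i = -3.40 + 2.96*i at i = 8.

S_8 = -3.4 + 2.96*8 = -3.4 + 23.68 = 20.28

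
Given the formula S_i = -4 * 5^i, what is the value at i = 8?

S_8 = -4 * 5^8 = -4 * 390625 = -1562500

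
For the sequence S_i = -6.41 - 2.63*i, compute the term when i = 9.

S_9 = -6.41 + -2.63*9 = -6.41 + -23.67 = -30.08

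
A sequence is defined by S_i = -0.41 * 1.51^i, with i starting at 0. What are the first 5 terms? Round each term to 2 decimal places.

This is a geometric sequence.
i=0: S_0 = -0.41 * 1.51^0 = -0.41
i=1: S_1 = -0.41 * 1.51^1 ≈ -0.62
i=2: S_2 = -0.41 * 1.51^2 ≈ -0.93
i=3: S_3 = -0.41 * 1.51^3 ≈ -1.41
i=4: S_4 = -0.41 * 1.51^4 ≈ -2.13
The first 5 terms are: [-0.41, -0.62, -0.93, -1.41, -2.13]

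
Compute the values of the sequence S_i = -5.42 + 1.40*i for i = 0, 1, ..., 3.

This is an arithmetic sequence.
i=0: S_0 = -5.42 + 1.4*0 = -5.42
i=1: S_1 = -5.42 + 1.4*1 = -4.02
i=2: S_2 = -5.42 + 1.4*2 = -2.62
i=3: S_3 = -5.42 + 1.4*3 = -1.22
The first 4 terms are: [-5.42, -4.02, -2.62, -1.22]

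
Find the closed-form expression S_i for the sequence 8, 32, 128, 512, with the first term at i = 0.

Check ratios: 32 / 8 = 4.0
Common ratio r = 4.
First term a = 8.
Formula: S_i = 8 * 4^i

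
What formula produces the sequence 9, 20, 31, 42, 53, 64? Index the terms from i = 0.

Check differences: 20 - 9 = 11
31 - 20 = 11
Common difference d = 11.
First term a = 9.
Formula: S_i = 9 + 11*i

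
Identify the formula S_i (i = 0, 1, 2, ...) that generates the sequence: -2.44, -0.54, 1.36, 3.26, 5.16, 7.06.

Check differences: -0.54 - -2.44 = 1.9
1.36 - -0.54 = 1.9
Common difference d = 1.9.
First term a = -2.44.
Formula: S_i = -2.44 + 1.90*i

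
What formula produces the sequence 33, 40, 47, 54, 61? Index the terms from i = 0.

Check differences: 40 - 33 = 7
47 - 40 = 7
Common difference d = 7.
First term a = 33.
Formula: S_i = 33 + 7*i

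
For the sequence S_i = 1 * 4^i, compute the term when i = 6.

S_6 = 1 * 4^6 = 1 * 4096 = 4096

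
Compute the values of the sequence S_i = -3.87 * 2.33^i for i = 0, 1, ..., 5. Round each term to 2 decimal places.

This is a geometric sequence.
i=0: S_0 = -3.87 * 2.33^0 = -3.87
i=1: S_1 = -3.87 * 2.33^1 ≈ -9.02
i=2: S_2 = -3.87 * 2.33^2 ≈ -21.01
i=3: S_3 = -3.87 * 2.33^3 ≈ -48.95
i=4: S_4 = -3.87 * 2.33^4 ≈ -114.06
i=5: S_5 = -3.87 * 2.33^5 ≈ -265.76
The first 6 terms are: [-3.87, -9.02, -21.01, -48.95, -114.06, -265.76]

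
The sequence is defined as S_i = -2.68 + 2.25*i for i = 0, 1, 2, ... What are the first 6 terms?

This is an arithmetic sequence.
i=0: S_0 = -2.68 + 2.25*0 = -2.68
i=1: S_1 = -2.68 + 2.25*1 = -0.43
i=2: S_2 = -2.68 + 2.25*2 = 1.82
i=3: S_3 = -2.68 + 2.25*3 = 4.07
i=4: S_4 = -2.68 + 2.25*4 = 6.32
i=5: S_5 = -2.68 + 2.25*5 = 8.57
The first 6 terms are: [-2.68, -0.43, 1.82, 4.07, 6.32, 8.57]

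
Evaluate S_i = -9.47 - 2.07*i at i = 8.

S_8 = -9.47 + -2.07*8 = -9.47 + -16.56 = -26.03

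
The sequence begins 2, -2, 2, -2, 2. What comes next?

Ratios: -2 / 2 = -1.0
This is a geometric sequence with common ratio r = -1.
Next term = 2 * -1 = -2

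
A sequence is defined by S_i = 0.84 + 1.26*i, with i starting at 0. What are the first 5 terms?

This is an arithmetic sequence.
i=0: S_0 = 0.84 + 1.26*0 = 0.84
i=1: S_1 = 0.84 + 1.26*1 = 2.1
i=2: S_2 = 0.84 + 1.26*2 = 3.36
i=3: S_3 = 0.84 + 1.26*3 = 4.62
i=4: S_4 = 0.84 + 1.26*4 = 5.88
The first 5 terms are: [0.84, 2.1, 3.36, 4.62, 5.88]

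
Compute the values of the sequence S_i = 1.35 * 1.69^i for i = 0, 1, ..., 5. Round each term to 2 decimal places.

This is a geometric sequence.
i=0: S_0 = 1.35 * 1.69^0 = 1.35
i=1: S_1 = 1.35 * 1.69^1 ≈ 2.28
i=2: S_2 = 1.35 * 1.69^2 ≈ 3.86
i=3: S_3 = 1.35 * 1.69^3 ≈ 6.52
i=4: S_4 = 1.35 * 1.69^4 ≈ 11.01
i=5: S_5 = 1.35 * 1.69^5 ≈ 18.61
The first 6 terms are: [1.35, 2.28, 3.86, 6.52, 11.01, 18.61]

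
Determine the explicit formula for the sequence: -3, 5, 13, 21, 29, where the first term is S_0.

Check differences: 5 - -3 = 8
13 - 5 = 8
Common difference d = 8.
First term a = -3.
Formula: S_i = -3 + 8*i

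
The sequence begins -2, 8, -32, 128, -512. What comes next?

Ratios: 8 / -2 = -4.0
This is a geometric sequence with common ratio r = -4.
Next term = -512 * -4 = 2048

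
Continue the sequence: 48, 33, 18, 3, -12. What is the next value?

Differences: 33 - 48 = -15
This is an arithmetic sequence with common difference d = -15.
Next term = -12 + -15 = -27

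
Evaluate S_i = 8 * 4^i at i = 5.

S_5 = 8 * 4^5 = 8 * 1024 = 8192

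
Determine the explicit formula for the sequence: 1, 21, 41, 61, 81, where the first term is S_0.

Check differences: 21 - 1 = 20
41 - 21 = 20
Common difference d = 20.
First term a = 1.
Formula: S_i = 1 + 20*i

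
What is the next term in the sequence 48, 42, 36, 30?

Differences: 42 - 48 = -6
This is an arithmetic sequence with common difference d = -6.
Next term = 30 + -6 = 24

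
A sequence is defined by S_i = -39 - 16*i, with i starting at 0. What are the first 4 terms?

This is an arithmetic sequence.
i=0: S_0 = -39 + -16*0 = -39
i=1: S_1 = -39 + -16*1 = -55
i=2: S_2 = -39 + -16*2 = -71
i=3: S_3 = -39 + -16*3 = -87
The first 4 terms are: [-39, -55, -71, -87]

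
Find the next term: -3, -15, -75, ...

Ratios: -15 / -3 = 5.0
This is a geometric sequence with common ratio r = 5.
Next term = -75 * 5 = -375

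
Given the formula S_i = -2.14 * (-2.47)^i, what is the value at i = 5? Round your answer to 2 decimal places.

S_5 = -2.14 * (-2.47)^5 ≈ -2.14 * -91.9358 ≈ 196.74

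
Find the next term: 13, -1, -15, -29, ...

Differences: -1 - 13 = -14
This is an arithmetic sequence with common difference d = -14.
Next term = -29 + -14 = -43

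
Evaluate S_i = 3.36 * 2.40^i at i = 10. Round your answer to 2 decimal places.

S_10 = 3.36 * 2.4^10 ≈ 3.36 * 6340.3381 ≈ 21303.54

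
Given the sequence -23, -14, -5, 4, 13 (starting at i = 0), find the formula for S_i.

Check differences: -14 - -23 = 9
-5 - -14 = 9
Common difference d = 9.
First term a = -23.
Formula: S_i = -23 + 9*i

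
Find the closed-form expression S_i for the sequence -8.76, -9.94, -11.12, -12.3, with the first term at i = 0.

Check differences: -9.94 - -8.76 = -1.18
-11.12 - -9.94 = -1.18
Common difference d = -1.18.
First term a = -8.76.
Formula: S_i = -8.76 - 1.18*i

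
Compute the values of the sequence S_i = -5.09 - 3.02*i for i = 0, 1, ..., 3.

This is an arithmetic sequence.
i=0: S_0 = -5.09 + -3.02*0 = -5.09
i=1: S_1 = -5.09 + -3.02*1 = -8.11
i=2: S_2 = -5.09 + -3.02*2 = -11.13
i=3: S_3 = -5.09 + -3.02*3 = -14.15
The first 4 terms are: [-5.09, -8.11, -11.13, -14.15]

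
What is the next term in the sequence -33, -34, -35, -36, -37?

Differences: -34 - -33 = -1
This is an arithmetic sequence with common difference d = -1.
Next term = -37 + -1 = -38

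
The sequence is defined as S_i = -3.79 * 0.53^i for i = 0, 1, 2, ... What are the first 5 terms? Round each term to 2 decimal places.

This is a geometric sequence.
i=0: S_0 = -3.79 * 0.53^0 = -3.79
i=1: S_1 = -3.79 * 0.53^1 ≈ -2.01
i=2: S_2 = -3.79 * 0.53^2 ≈ -1.06
i=3: S_3 = -3.79 * 0.53^3 ≈ -0.56
i=4: S_4 = -3.79 * 0.53^4 ≈ -0.3
The first 5 terms are: [-3.79, -2.01, -1.06, -0.56, -0.3]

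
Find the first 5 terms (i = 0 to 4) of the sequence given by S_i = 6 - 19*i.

This is an arithmetic sequence.
i=0: S_0 = 6 + -19*0 = 6
i=1: S_1 = 6 + -19*1 = -13
i=2: S_2 = 6 + -19*2 = -32
i=3: S_3 = 6 + -19*3 = -51
i=4: S_4 = 6 + -19*4 = -70
The first 5 terms are: [6, -13, -32, -51, -70]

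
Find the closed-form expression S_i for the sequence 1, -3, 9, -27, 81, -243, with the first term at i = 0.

Check ratios: -3 / 1 = -3.0
Common ratio r = -3.
First term a = 1.
Formula: S_i = 1 * (-3)^i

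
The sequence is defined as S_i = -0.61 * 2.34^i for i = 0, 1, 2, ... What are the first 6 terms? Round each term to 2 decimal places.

This is a geometric sequence.
i=0: S_0 = -0.61 * 2.34^0 = -0.61
i=1: S_1 = -0.61 * 2.34^1 ≈ -1.43
i=2: S_2 = -0.61 * 2.34^2 ≈ -3.34
i=3: S_3 = -0.61 * 2.34^3 ≈ -7.82
i=4: S_4 = -0.61 * 2.34^4 ≈ -18.29
i=5: S_5 = -0.61 * 2.34^5 ≈ -42.8
The first 6 terms are: [-0.61, -1.43, -3.34, -7.82, -18.29, -42.8]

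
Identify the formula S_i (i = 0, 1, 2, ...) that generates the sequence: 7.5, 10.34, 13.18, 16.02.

Check differences: 10.34 - 7.5 = 2.84
13.18 - 10.34 = 2.84
Common difference d = 2.84.
First term a = 7.5.
Formula: S_i = 7.50 + 2.84*i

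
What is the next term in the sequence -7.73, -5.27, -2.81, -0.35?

Differences: -5.27 - -7.73 = 2.46
This is an arithmetic sequence with common difference d = 2.46.
Next term = -0.35 + 2.46 = 2.11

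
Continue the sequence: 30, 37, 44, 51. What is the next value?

Differences: 37 - 30 = 7
This is an arithmetic sequence with common difference d = 7.
Next term = 51 + 7 = 58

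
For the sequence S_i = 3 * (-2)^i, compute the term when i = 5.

S_5 = 3 * (-2)^5 = 3 * -32 = -96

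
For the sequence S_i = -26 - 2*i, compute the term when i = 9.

S_9 = -26 + -2*9 = -26 + -18 = -44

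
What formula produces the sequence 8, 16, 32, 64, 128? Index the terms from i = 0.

Check ratios: 16 / 8 = 2.0
Common ratio r = 2.
First term a = 8.
Formula: S_i = 8 * 2^i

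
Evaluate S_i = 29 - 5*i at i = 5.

S_5 = 29 + -5*5 = 29 + -25 = 4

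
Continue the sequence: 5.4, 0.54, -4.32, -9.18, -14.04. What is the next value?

Differences: 0.54 - 5.4 = -4.86
This is an arithmetic sequence with common difference d = -4.86.
Next term = -14.04 + -4.86 = -18.9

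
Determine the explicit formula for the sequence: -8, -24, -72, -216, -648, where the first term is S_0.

Check ratios: -24 / -8 = 3.0
Common ratio r = 3.
First term a = -8.
Formula: S_i = -8 * 3^i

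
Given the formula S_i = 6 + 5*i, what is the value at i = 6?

S_6 = 6 + 5*6 = 6 + 30 = 36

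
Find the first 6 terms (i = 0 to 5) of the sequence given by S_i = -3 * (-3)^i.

This is a geometric sequence.
i=0: S_0 = -3 * (-3)^0 = -3
i=1: S_1 = -3 * (-3)^1 = 9
i=2: S_2 = -3 * (-3)^2 = -27
i=3: S_3 = -3 * (-3)^3 = 81
i=4: S_4 = -3 * (-3)^4 = -243
i=5: S_5 = -3 * (-3)^5 = 729
The first 6 terms are: [-3, 9, -27, 81, -243, 729]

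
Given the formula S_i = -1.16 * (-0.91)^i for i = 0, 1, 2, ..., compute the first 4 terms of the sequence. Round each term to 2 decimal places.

This is a geometric sequence.
i=0: S_0 = -1.16 * (-0.91)^0 = -1.16
i=1: S_1 = -1.16 * (-0.91)^1 ≈ 1.06
i=2: S_2 = -1.16 * (-0.91)^2 ≈ -0.96
i=3: S_3 = -1.16 * (-0.91)^3 ≈ 0.87
The first 4 terms are: [-1.16, 1.06, -0.96, 0.87]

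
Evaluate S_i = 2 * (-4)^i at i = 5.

S_5 = 2 * (-4)^5 = 2 * -1024 = -2048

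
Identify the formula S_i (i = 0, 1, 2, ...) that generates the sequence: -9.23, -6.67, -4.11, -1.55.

Check differences: -6.67 - -9.23 = 2.56
-4.11 - -6.67 = 2.56
Common difference d = 2.56.
First term a = -9.23.
Formula: S_i = -9.23 + 2.56*i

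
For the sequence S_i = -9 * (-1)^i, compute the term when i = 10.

S_10 = -9 * (-1)^10 = -9 * 1 = -9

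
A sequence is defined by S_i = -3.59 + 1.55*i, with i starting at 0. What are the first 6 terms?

This is an arithmetic sequence.
i=0: S_0 = -3.59 + 1.55*0 = -3.59
i=1: S_1 = -3.59 + 1.55*1 = -2.04
i=2: S_2 = -3.59 + 1.55*2 = -0.49
i=3: S_3 = -3.59 + 1.55*3 = 1.06
i=4: S_4 = -3.59 + 1.55*4 = 2.61
i=5: S_5 = -3.59 + 1.55*5 = 4.16
The first 6 terms are: [-3.59, -2.04, -0.49, 1.06, 2.61, 4.16]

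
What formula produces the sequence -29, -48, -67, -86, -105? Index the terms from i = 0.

Check differences: -48 - -29 = -19
-67 - -48 = -19
Common difference d = -19.
First term a = -29.
Formula: S_i = -29 - 19*i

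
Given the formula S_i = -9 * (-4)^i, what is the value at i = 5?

S_5 = -9 * (-4)^5 = -9 * -1024 = 9216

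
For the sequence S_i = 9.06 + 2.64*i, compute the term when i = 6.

S_6 = 9.06 + 2.64*6 = 9.06 + 15.84 = 24.9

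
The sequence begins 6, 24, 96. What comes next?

Ratios: 24 / 6 = 4.0
This is a geometric sequence with common ratio r = 4.
Next term = 96 * 4 = 384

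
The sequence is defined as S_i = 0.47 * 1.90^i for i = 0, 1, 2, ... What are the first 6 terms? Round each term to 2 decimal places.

This is a geometric sequence.
i=0: S_0 = 0.47 * 1.9^0 = 0.47
i=1: S_1 = 0.47 * 1.9^1 ≈ 0.89
i=2: S_2 = 0.47 * 1.9^2 ≈ 1.7
i=3: S_3 = 0.47 * 1.9^3 ≈ 3.22
i=4: S_4 = 0.47 * 1.9^4 ≈ 6.13
i=5: S_5 = 0.47 * 1.9^5 ≈ 11.64
The first 6 terms are: [0.47, 0.89, 1.7, 3.22, 6.13, 11.64]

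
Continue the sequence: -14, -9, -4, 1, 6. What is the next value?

Differences: -9 - -14 = 5
This is an arithmetic sequence with common difference d = 5.
Next term = 6 + 5 = 11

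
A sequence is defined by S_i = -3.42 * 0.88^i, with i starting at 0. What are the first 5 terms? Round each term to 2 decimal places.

This is a geometric sequence.
i=0: S_0 = -3.42 * 0.88^0 = -3.42
i=1: S_1 = -3.42 * 0.88^1 ≈ -3.01
i=2: S_2 = -3.42 * 0.88^2 ≈ -2.65
i=3: S_3 = -3.42 * 0.88^3 ≈ -2.33
i=4: S_4 = -3.42 * 0.88^4 ≈ -2.05
The first 5 terms are: [-3.42, -3.01, -2.65, -2.33, -2.05]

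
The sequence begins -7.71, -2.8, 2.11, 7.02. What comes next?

Differences: -2.8 - -7.71 = 4.91
This is an arithmetic sequence with common difference d = 4.91.
Next term = 7.02 + 4.91 = 11.93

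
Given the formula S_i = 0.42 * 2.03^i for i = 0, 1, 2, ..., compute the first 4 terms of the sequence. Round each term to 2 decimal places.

This is a geometric sequence.
i=0: S_0 = 0.42 * 2.03^0 = 0.42
i=1: S_1 = 0.42 * 2.03^1 ≈ 0.85
i=2: S_2 = 0.42 * 2.03^2 ≈ 1.73
i=3: S_3 = 0.42 * 2.03^3 ≈ 3.51
The first 4 terms are: [0.42, 0.85, 1.73, 3.51]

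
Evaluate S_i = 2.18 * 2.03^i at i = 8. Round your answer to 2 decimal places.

S_8 = 2.18 * 2.03^8 ≈ 2.18 * 288.3821 ≈ 628.67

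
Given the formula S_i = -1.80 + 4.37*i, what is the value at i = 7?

S_7 = -1.8 + 4.37*7 = -1.8 + 30.59 = 28.79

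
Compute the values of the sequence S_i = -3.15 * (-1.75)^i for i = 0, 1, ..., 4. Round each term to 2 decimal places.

This is a geometric sequence.
i=0: S_0 = -3.15 * (-1.75)^0 = -3.15
i=1: S_1 = -3.15 * (-1.75)^1 ≈ 5.51
i=2: S_2 = -3.15 * (-1.75)^2 ≈ -9.65
i=3: S_3 = -3.15 * (-1.75)^3 ≈ 16.88
i=4: S_4 = -3.15 * (-1.75)^4 ≈ -29.54
The first 5 terms are: [-3.15, 5.51, -9.65, 16.88, -29.54]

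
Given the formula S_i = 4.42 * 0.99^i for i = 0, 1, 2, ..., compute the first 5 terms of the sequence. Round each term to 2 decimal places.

This is a geometric sequence.
i=0: S_0 = 4.42 * 0.99^0 = 4.42
i=1: S_1 = 4.42 * 0.99^1 ≈ 4.38
i=2: S_2 = 4.42 * 0.99^2 ≈ 4.33
i=3: S_3 = 4.42 * 0.99^3 ≈ 4.29
i=4: S_4 = 4.42 * 0.99^4 ≈ 4.25
The first 5 terms are: [4.42, 4.38, 4.33, 4.29, 4.25]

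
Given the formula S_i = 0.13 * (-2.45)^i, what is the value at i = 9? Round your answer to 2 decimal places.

S_9 = 0.13 * (-2.45)^9 ≈ 0.13 * -3180.4953 ≈ -413.46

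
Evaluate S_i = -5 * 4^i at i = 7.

S_7 = -5 * 4^7 = -5 * 16384 = -81920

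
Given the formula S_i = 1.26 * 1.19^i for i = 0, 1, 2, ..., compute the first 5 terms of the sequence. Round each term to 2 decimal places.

This is a geometric sequence.
i=0: S_0 = 1.26 * 1.19^0 = 1.26
i=1: S_1 = 1.26 * 1.19^1 ≈ 1.5
i=2: S_2 = 1.26 * 1.19^2 ≈ 1.78
i=3: S_3 = 1.26 * 1.19^3 ≈ 2.12
i=4: S_4 = 1.26 * 1.19^4 ≈ 2.53
The first 5 terms are: [1.26, 1.5, 1.78, 2.12, 2.53]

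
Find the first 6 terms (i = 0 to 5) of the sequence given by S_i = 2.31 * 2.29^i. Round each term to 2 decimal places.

This is a geometric sequence.
i=0: S_0 = 2.31 * 2.29^0 = 2.31
i=1: S_1 = 2.31 * 2.29^1 ≈ 5.29
i=2: S_2 = 2.31 * 2.29^2 ≈ 12.11
i=3: S_3 = 2.31 * 2.29^3 ≈ 27.74
i=4: S_4 = 2.31 * 2.29^4 ≈ 63.53
i=5: S_5 = 2.31 * 2.29^5 ≈ 145.48
The first 6 terms are: [2.31, 5.29, 12.11, 27.74, 63.53, 145.48]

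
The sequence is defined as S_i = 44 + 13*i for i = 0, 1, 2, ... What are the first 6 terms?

This is an arithmetic sequence.
i=0: S_0 = 44 + 13*0 = 44
i=1: S_1 = 44 + 13*1 = 57
i=2: S_2 = 44 + 13*2 = 70
i=3: S_3 = 44 + 13*3 = 83
i=4: S_4 = 44 + 13*4 = 96
i=5: S_5 = 44 + 13*5 = 109
The first 6 terms are: [44, 57, 70, 83, 96, 109]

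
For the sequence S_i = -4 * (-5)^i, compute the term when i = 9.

S_9 = -4 * (-5)^9 = -4 * -1953125 = 7812500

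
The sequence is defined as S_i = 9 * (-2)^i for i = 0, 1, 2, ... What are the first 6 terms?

This is a geometric sequence.
i=0: S_0 = 9 * (-2)^0 = 9
i=1: S_1 = 9 * (-2)^1 = -18
i=2: S_2 = 9 * (-2)^2 = 36
i=3: S_3 = 9 * (-2)^3 = -72
i=4: S_4 = 9 * (-2)^4 = 144
i=5: S_5 = 9 * (-2)^5 = -288
The first 6 terms are: [9, -18, 36, -72, 144, -288]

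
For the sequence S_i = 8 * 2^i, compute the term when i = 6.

S_6 = 8 * 2^6 = 8 * 64 = 512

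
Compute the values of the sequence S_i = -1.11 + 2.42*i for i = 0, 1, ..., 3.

This is an arithmetic sequence.
i=0: S_0 = -1.11 + 2.42*0 = -1.11
i=1: S_1 = -1.11 + 2.42*1 = 1.31
i=2: S_2 = -1.11 + 2.42*2 = 3.73
i=3: S_3 = -1.11 + 2.42*3 = 6.15
The first 4 terms are: [-1.11, 1.31, 3.73, 6.15]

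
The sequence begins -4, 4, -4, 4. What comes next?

Ratios: 4 / -4 = -1.0
This is a geometric sequence with common ratio r = -1.
Next term = 4 * -1 = -4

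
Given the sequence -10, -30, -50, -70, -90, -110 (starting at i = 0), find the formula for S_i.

Check differences: -30 - -10 = -20
-50 - -30 = -20
Common difference d = -20.
First term a = -10.
Formula: S_i = -10 - 20*i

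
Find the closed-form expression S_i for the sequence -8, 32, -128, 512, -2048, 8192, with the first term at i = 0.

Check ratios: 32 / -8 = -4.0
Common ratio r = -4.
First term a = -8.
Formula: S_i = -8 * (-4)^i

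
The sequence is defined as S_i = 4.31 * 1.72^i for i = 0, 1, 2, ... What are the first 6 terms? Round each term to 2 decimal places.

This is a geometric sequence.
i=0: S_0 = 4.31 * 1.72^0 = 4.31
i=1: S_1 = 4.31 * 1.72^1 ≈ 7.41
i=2: S_2 = 4.31 * 1.72^2 ≈ 12.75
i=3: S_3 = 4.31 * 1.72^3 ≈ 21.93
i=4: S_4 = 4.31 * 1.72^4 ≈ 37.72
i=5: S_5 = 4.31 * 1.72^5 ≈ 64.88
The first 6 terms are: [4.31, 7.41, 12.75, 21.93, 37.72, 64.88]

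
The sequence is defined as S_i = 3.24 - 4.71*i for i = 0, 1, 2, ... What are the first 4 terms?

This is an arithmetic sequence.
i=0: S_0 = 3.24 + -4.71*0 = 3.24
i=1: S_1 = 3.24 + -4.71*1 = -1.47
i=2: S_2 = 3.24 + -4.71*2 = -6.18
i=3: S_3 = 3.24 + -4.71*3 = -10.89
The first 4 terms are: [3.24, -1.47, -6.18, -10.89]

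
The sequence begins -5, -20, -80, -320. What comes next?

Ratios: -20 / -5 = 4.0
This is a geometric sequence with common ratio r = 4.
Next term = -320 * 4 = -1280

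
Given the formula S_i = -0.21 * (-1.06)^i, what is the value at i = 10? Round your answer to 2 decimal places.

S_10 = -0.21 * (-1.06)^10 ≈ -0.21 * 1.7908 ≈ -0.38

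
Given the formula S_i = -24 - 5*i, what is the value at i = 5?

S_5 = -24 + -5*5 = -24 + -25 = -49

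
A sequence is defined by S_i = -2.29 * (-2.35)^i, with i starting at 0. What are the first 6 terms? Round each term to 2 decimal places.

This is a geometric sequence.
i=0: S_0 = -2.29 * (-2.35)^0 = -2.29
i=1: S_1 = -2.29 * (-2.35)^1 ≈ 5.38
i=2: S_2 = -2.29 * (-2.35)^2 ≈ -12.65
i=3: S_3 = -2.29 * (-2.35)^3 ≈ 29.72
i=4: S_4 = -2.29 * (-2.35)^4 ≈ -69.84
i=5: S_5 = -2.29 * (-2.35)^5 ≈ 164.13
The first 6 terms are: [-2.29, 5.38, -12.65, 29.72, -69.84, 164.13]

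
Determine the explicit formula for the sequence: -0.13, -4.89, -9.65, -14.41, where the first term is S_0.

Check differences: -4.89 - -0.13 = -4.76
-9.65 - -4.89 = -4.76
Common difference d = -4.76.
First term a = -0.13.
Formula: S_i = -0.13 - 4.76*i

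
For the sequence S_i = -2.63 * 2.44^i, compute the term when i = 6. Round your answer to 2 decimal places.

S_6 = -2.63 * 2.44^6 ≈ -2.63 * 211.0275 ≈ -555.0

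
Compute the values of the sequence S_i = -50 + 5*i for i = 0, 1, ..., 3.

This is an arithmetic sequence.
i=0: S_0 = -50 + 5*0 = -50
i=1: S_1 = -50 + 5*1 = -45
i=2: S_2 = -50 + 5*2 = -40
i=3: S_3 = -50 + 5*3 = -35
The first 4 terms are: [-50, -45, -40, -35]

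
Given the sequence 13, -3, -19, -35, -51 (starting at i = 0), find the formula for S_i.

Check differences: -3 - 13 = -16
-19 - -3 = -16
Common difference d = -16.
First term a = 13.
Formula: S_i = 13 - 16*i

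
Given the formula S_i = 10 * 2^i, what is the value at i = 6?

S_6 = 10 * 2^6 = 10 * 64 = 640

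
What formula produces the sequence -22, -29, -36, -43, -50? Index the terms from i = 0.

Check differences: -29 - -22 = -7
-36 - -29 = -7
Common difference d = -7.
First term a = -22.
Formula: S_i = -22 - 7*i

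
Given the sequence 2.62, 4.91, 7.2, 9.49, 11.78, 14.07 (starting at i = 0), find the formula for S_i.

Check differences: 4.91 - 2.62 = 2.29
7.2 - 4.91 = 2.29
Common difference d = 2.29.
First term a = 2.62.
Formula: S_i = 2.62 + 2.29*i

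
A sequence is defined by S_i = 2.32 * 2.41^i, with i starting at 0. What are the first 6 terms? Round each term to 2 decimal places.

This is a geometric sequence.
i=0: S_0 = 2.32 * 2.41^0 = 2.32
i=1: S_1 = 2.32 * 2.41^1 ≈ 5.59
i=2: S_2 = 2.32 * 2.41^2 ≈ 13.47
i=3: S_3 = 2.32 * 2.41^3 ≈ 32.47
i=4: S_4 = 2.32 * 2.41^4 ≈ 78.26
i=5: S_5 = 2.32 * 2.41^5 ≈ 188.61
The first 6 terms are: [2.32, 5.59, 13.47, 32.47, 78.26, 188.61]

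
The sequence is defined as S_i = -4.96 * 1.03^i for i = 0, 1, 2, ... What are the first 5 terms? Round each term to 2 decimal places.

This is a geometric sequence.
i=0: S_0 = -4.96 * 1.03^0 = -4.96
i=1: S_1 = -4.96 * 1.03^1 ≈ -5.11
i=2: S_2 = -4.96 * 1.03^2 ≈ -5.26
i=3: S_3 = -4.96 * 1.03^3 ≈ -5.42
i=4: S_4 = -4.96 * 1.03^4 ≈ -5.58
The first 5 terms are: [-4.96, -5.11, -5.26, -5.42, -5.58]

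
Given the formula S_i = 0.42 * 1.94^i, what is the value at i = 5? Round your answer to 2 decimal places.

S_5 = 0.42 * 1.94^5 ≈ 0.42 * 27.4795 ≈ 11.54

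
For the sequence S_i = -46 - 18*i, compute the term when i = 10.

S_10 = -46 + -18*10 = -46 + -180 = -226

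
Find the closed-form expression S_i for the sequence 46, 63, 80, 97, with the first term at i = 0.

Check differences: 63 - 46 = 17
80 - 63 = 17
Common difference d = 17.
First term a = 46.
Formula: S_i = 46 + 17*i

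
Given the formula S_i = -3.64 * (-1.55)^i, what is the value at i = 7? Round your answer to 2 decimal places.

S_7 = -3.64 * (-1.55)^7 ≈ -3.64 * -21.4942 ≈ 78.24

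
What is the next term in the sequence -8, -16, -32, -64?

Ratios: -16 / -8 = 2.0
This is a geometric sequence with common ratio r = 2.
Next term = -64 * 2 = -128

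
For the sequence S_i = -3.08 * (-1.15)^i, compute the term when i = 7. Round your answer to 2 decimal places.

S_7 = -3.08 * (-1.15)^7 ≈ -3.08 * -2.66 ≈ 8.19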